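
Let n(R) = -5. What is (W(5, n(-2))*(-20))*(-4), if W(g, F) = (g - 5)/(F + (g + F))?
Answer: 0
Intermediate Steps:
W(g, F) = (-5 + g)/(g + 2*F) (W(g, F) = (-5 + g)/(F + (F + g)) = (-5 + g)/(g + 2*F))
(W(5, n(-2))*(-20))*(-4) = (((-5 + 5)/(5 + 2*(-5)))*(-20))*(-4) = ((0/(5 - 10))*(-20))*(-4) = ((0/(-5))*(-20))*(-4) = (-1/5*0*(-20))*(-4) = (0*(-20))*(-4) = 0*(-4) = 0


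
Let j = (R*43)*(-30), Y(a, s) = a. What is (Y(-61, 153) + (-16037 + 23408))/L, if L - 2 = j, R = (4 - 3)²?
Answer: -3655/644 ≈ -5.6755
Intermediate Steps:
R = 1 (R = 1² = 1)
j = -1290 (j = (1*43)*(-30) = 43*(-30) = -1290)
L = -1288 (L = 2 - 1290 = -1288)
(Y(-61, 153) + (-16037 + 23408))/L = (-61 + (-16037 + 23408))/(-1288) = (-61 + 7371)*(-1/1288) = 7310*(-1/1288) = -3655/644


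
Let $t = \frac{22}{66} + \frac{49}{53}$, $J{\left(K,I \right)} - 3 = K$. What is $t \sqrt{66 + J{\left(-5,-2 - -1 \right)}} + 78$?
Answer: $\frac{14002}{159} \approx 88.063$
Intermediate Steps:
$J{\left(K,I \right)} = 3 + K$
$t = \frac{200}{159}$ ($t = 22 \cdot \frac{1}{66} + 49 \cdot \frac{1}{53} = \frac{1}{3} + \frac{49}{53} = \frac{200}{159} \approx 1.2579$)
$t \sqrt{66 + J{\left(-5,-2 - -1 \right)}} + 78 = \frac{200 \sqrt{66 + \left(3 - 5\right)}}{159} + 78 = \frac{200 \sqrt{66 - 2}}{159} + 78 = \frac{200 \sqrt{64}}{159} + 78 = \frac{200}{159} \cdot 8 + 78 = \frac{1600}{159} + 78 = \frac{14002}{159}$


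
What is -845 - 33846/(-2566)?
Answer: -1067212/1283 ≈ -831.81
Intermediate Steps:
-845 - 33846/(-2566) = -845 - 33846*(-1)/2566 = -845 - 1*(-16923/1283) = -845 + 16923/1283 = -1067212/1283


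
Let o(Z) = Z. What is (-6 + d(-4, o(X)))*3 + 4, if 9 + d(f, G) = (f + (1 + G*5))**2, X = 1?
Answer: -29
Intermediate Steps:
d(f, G) = -9 + (1 + f + 5*G)**2 (d(f, G) = -9 + (f + (1 + G*5))**2 = -9 + (f + (1 + 5*G))**2 = -9 + (1 + f + 5*G)**2)
(-6 + d(-4, o(X)))*3 + 4 = (-6 + (-9 + (1 - 4 + 5*1)**2))*3 + 4 = (-6 + (-9 + (1 - 4 + 5)**2))*3 + 4 = (-6 + (-9 + 2**2))*3 + 4 = (-6 + (-9 + 4))*3 + 4 = (-6 - 5)*3 + 4 = -11*3 + 4 = -33 + 4 = -29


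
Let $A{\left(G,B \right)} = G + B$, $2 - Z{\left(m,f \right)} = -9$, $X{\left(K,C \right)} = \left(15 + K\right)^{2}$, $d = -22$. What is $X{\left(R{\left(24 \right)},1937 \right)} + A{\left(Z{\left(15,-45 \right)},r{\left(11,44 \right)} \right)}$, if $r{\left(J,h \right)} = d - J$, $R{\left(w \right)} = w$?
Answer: $1499$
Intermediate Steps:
$Z{\left(m,f \right)} = 11$ ($Z{\left(m,f \right)} = 2 - -9 = 2 + 9 = 11$)
$r{\left(J,h \right)} = -22 - J$
$A{\left(G,B \right)} = B + G$
$X{\left(R{\left(24 \right)},1937 \right)} + A{\left(Z{\left(15,-45 \right)},r{\left(11,44 \right)} \right)} = \left(15 + 24\right)^{2} + \left(\left(-22 - 11\right) + 11\right) = 39^{2} + \left(\left(-22 - 11\right) + 11\right) = 1521 + \left(-33 + 11\right) = 1521 - 22 = 1499$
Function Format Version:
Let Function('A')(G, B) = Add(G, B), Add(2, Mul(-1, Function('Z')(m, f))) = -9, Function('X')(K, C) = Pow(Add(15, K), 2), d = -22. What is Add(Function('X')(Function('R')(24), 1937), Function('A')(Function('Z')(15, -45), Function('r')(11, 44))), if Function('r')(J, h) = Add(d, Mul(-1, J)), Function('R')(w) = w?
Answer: 1499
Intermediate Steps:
Function('Z')(m, f) = 11 (Function('Z')(m, f) = Add(2, Mul(-1, -9)) = Add(2, 9) = 11)
Function('r')(J, h) = Add(-22, Mul(-1, J))
Function('A')(G, B) = Add(B, G)
Add(Function('X')(Function('R')(24), 1937), Function('A')(Function('Z')(15, -45), Function('r')(11, 44))) = Add(Pow(Add(15, 24), 2), Add(Add(-22, Mul(-1, 11)), 11)) = Add(Pow(39, 2), Add(Add(-22, -11), 11)) = Add(1521, Add(-33, 11)) = Add(1521, -22) = 1499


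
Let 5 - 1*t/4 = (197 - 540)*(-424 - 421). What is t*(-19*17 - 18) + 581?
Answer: 395328701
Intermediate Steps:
t = -1159320 (t = 20 - 4*(197 - 540)*(-424 - 421) = 20 - (-1372)*(-845) = 20 - 4*289835 = 20 - 1159340 = -1159320)
t*(-19*17 - 18) + 581 = -1159320*(-19*17 - 18) + 581 = -1159320*(-323 - 18) + 581 = -1159320*(-341) + 581 = 395328120 + 581 = 395328701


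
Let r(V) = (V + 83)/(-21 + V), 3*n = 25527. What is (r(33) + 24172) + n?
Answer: 98072/3 ≈ 32691.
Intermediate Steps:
n = 8509 (n = (1/3)*25527 = 8509)
r(V) = (83 + V)/(-21 + V)
(r(33) + 24172) + n = ((83 + 33)/(-21 + 33) + 24172) + 8509 = (116/12 + 24172) + 8509 = ((1/12)*116 + 24172) + 8509 = (29/3 + 24172) + 8509 = 72545/3 + 8509 = 98072/3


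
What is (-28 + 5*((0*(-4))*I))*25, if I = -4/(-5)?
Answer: -700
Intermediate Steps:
I = ⅘ (I = -4*(-⅕) = ⅘ ≈ 0.80000)
(-28 + 5*((0*(-4))*I))*25 = (-28 + 5*((0*(-4))*(⅘)))*25 = (-28 + 5*(0*(⅘)))*25 = (-28 + 5*0)*25 = (-28 + 0)*25 = -28*25 = -700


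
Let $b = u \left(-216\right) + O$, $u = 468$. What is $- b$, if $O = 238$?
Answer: $100850$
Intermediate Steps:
$b = -100850$ ($b = 468 \left(-216\right) + 238 = -101088 + 238 = -100850$)
$- b = \left(-1\right) \left(-100850\right) = 100850$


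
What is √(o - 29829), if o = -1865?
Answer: I*√31694 ≈ 178.03*I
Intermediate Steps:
√(o - 29829) = √(-1865 - 29829) = √(-31694) = I*√31694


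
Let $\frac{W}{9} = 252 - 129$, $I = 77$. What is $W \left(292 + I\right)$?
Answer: $408483$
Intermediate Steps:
$W = 1107$ ($W = 9 \left(252 - 129\right) = 9 \cdot 123 = 1107$)
$W \left(292 + I\right) = 1107 \left(292 + 77\right) = 1107 \cdot 369 = 408483$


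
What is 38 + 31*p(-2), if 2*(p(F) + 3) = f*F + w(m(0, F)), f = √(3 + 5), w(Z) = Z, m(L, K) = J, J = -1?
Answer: -141/2 - 62*√2 ≈ -158.18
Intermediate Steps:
m(L, K) = -1
f = 2*√2 (f = √8 = 2*√2 ≈ 2.8284)
p(F) = -7/2 + F*√2 (p(F) = -3 + ((2*√2)*F - 1)/2 = -3 + (2*F*√2 - 1)/2 = -3 + (-1 + 2*F*√2)/2 = -3 + (-½ + F*√2) = -7/2 + F*√2)
38 + 31*p(-2) = 38 + 31*(-7/2 - 2*√2) = 38 + (-217/2 - 62*√2) = -141/2 - 62*√2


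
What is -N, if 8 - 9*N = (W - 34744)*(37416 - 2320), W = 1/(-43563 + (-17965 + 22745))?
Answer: -47291037414352/349047 ≈ -1.3549e+8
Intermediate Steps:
W = -1/38783 (W = 1/(-43563 + 4780) = 1/(-38783) = -1/38783 ≈ -2.5784e-5)
N = 47291037414352/349047 (N = 8/9 - (-1/38783 - 34744)*(37416 - 2320)/9 = 8/9 - (-149719617)*35096/38783 = 8/9 - 1/9*(-47291037104088/38783) = 8/9 + 5254559678232/38783 = 47291037414352/349047 ≈ 1.3549e+8)
-N = -1*47291037414352/349047 = -47291037414352/349047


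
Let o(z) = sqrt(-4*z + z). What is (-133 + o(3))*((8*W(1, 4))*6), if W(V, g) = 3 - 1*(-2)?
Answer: -31920 + 720*I ≈ -31920.0 + 720.0*I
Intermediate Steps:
W(V, g) = 5 (W(V, g) = 3 + 2 = 5)
o(z) = sqrt(3)*sqrt(-z) (o(z) = sqrt(-3*z) = sqrt(3)*sqrt(-z))
(-133 + o(3))*((8*W(1, 4))*6) = (-133 + sqrt(3)*sqrt(-1*3))*((8*5)*6) = (-133 + sqrt(3)*sqrt(-3))*(40*6) = (-133 + sqrt(3)*(I*sqrt(3)))*240 = (-133 + 3*I)*240 = -31920 + 720*I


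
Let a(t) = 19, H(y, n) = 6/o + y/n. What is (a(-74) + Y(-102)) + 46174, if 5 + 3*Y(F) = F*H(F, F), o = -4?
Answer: 138625/3 ≈ 46208.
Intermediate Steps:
H(y, n) = -3/2 + y/n (H(y, n) = 6/(-4) + y/n = 6*(-¼) + y/n = -3/2 + y/n)
Y(F) = -5/3 - F/6 (Y(F) = -5/3 + (F*(-3/2 + F/F))/3 = -5/3 + (F*(-3/2 + 1))/3 = -5/3 + (F*(-½))/3 = -5/3 + (-F/2)/3 = -5/3 - F/6)
(a(-74) + Y(-102)) + 46174 = (19 + (-5/3 - ⅙*(-102))) + 46174 = (19 + (-5/3 + 17)) + 46174 = (19 + 46/3) + 46174 = 103/3 + 46174 = 138625/3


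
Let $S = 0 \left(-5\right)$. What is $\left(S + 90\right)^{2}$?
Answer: $8100$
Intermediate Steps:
$S = 0$
$\left(S + 90\right)^{2} = \left(0 + 90\right)^{2} = 90^{2} = 8100$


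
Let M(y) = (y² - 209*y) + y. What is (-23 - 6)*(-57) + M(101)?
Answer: -9154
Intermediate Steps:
M(y) = y² - 208*y
(-23 - 6)*(-57) + M(101) = (-23 - 6)*(-57) + 101*(-208 + 101) = -29*(-57) + 101*(-107) = 1653 - 10807 = -9154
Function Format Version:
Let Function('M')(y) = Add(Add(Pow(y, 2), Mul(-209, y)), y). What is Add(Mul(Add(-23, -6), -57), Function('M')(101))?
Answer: -9154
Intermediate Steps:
Function('M')(y) = Add(Pow(y, 2), Mul(-208, y))
Add(Mul(Add(-23, -6), -57), Function('M')(101)) = Add(Mul(Add(-23, -6), -57), Mul(101, Add(-208, 101))) = Add(Mul(-29, -57), Mul(101, -107)) = Add(1653, -10807) = -9154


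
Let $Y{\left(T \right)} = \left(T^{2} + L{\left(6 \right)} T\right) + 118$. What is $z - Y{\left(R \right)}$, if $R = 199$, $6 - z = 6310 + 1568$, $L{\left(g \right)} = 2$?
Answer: $-47989$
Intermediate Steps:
$z = -7872$ ($z = 6 - \left(6310 + 1568\right) = 6 - 7878 = -7872$)
$Y{\left(T \right)} = 118 + T^{2} + 2 T$ ($Y{\left(T \right)} = \left(T^{2} + 2 T\right) + 118 = 118 + T^{2} + 2 T$)
$z - Y{\left(R \right)} = -7872 - \left(118 + 199^{2} + 2 \cdot 199\right) = -7872 - \left(118 + 39601 + 398\right) = -7872 - 40117 = -47989$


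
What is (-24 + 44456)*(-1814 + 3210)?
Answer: 62027072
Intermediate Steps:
(-24 + 44456)*(-1814 + 3210) = 44432*1396 = 62027072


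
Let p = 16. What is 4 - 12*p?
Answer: -188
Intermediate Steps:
4 - 12*p = 4 - 12*16 = 4 - 192 = -188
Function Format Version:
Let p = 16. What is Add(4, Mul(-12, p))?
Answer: -188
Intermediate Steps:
Add(4, Mul(-12, p)) = Add(4, Mul(-12, 16)) = Add(4, -192) = -188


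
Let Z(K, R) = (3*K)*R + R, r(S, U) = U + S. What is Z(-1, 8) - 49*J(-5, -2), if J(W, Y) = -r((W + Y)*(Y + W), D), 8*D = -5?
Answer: 18835/8 ≈ 2354.4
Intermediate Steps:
D = -5/8 (D = (⅛)*(-5) = -5/8 ≈ -0.62500)
r(S, U) = S + U
Z(K, R) = R + 3*K*R (Z(K, R) = 3*K*R + R = R + 3*K*R)
J(W, Y) = 5/8 - (W + Y)² (J(W, Y) = -((W + Y)*(Y + W) - 5/8) = -((W + Y)*(W + Y) - 5/8) = -((W + Y)² - 5/8) = -(-5/8 + (W + Y)²) = 5/8 - (W + Y)²)
Z(-1, 8) - 49*J(-5, -2) = 8*(1 + 3*(-1)) - 49*(5/8 - 1*(-5)² - 1*(-2)² - 2*(-5)*(-2)) = 8*(1 - 3) - 49*(5/8 - 1*25 - 1*4 - 20) = 8*(-2) - 49*(5/8 - 25 - 4 - 20) = -16 - 49*(-387/8) = -16 + 18963/8 = 18835/8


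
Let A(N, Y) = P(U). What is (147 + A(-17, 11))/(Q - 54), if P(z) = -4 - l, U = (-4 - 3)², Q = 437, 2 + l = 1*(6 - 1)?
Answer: 140/383 ≈ 0.36554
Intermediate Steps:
l = 3 (l = -2 + 1*(6 - 1) = -2 + 1*5 = -2 + 5 = 3)
U = 49 (U = (-7)² = 49)
P(z) = -7 (P(z) = -4 - 1*3 = -4 - 3 = -7)
A(N, Y) = -7
(147 + A(-17, 11))/(Q - 54) = (147 - 7)/(437 - 54) = 140/383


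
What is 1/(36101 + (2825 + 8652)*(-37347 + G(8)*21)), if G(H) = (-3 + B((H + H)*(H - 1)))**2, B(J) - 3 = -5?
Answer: -1/422569993 ≈ -2.3665e-9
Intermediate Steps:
B(J) = -2 (B(J) = 3 - 5 = -2)
G(H) = 25 (G(H) = (-3 - 2)**2 = (-5)**2 = 25)
1/(36101 + (2825 + 8652)*(-37347 + G(8)*21)) = 1/(36101 + (2825 + 8652)*(-37347 + 25*21)) = 1/(36101 + 11477*(-37347 + 525)) = 1/(36101 + 11477*(-36822)) = 1/(36101 - 422606094) = 1/(-422569993) = -1/422569993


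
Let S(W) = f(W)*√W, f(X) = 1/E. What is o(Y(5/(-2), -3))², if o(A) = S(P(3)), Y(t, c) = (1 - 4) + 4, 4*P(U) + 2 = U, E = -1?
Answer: ¼ ≈ 0.25000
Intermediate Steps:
P(U) = -½ + U/4
f(X) = -1 (f(X) = 1/(-1) = -1)
S(W) = -√W
Y(t, c) = 1 (Y(t, c) = -3 + 4 = 1)
o(A) = -½ (o(A) = -√(-½ + (¼)*3) = -√(-½ + ¾) = -√(¼) = -1*½ = -½)
o(Y(5/(-2), -3))² = (-½)² = ¼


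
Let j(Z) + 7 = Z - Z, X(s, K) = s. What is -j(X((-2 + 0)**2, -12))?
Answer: 7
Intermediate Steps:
j(Z) = -7 (j(Z) = -7 + (Z - Z) = -7 + 0 = -7)
-j(X((-2 + 0)**2, -12)) = -1*(-7) = 7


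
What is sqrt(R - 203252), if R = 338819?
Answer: 3*sqrt(15063) ≈ 368.19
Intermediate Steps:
sqrt(R - 203252) = sqrt(338819 - 203252) = sqrt(135567) = 3*sqrt(15063)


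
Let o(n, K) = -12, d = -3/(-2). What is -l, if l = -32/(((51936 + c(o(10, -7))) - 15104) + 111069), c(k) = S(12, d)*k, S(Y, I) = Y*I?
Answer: 32/147685 ≈ 0.00021668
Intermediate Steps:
d = 3/2 (d = -3*(-½) = 3/2 ≈ 1.5000)
S(Y, I) = I*Y
c(k) = 18*k (c(k) = ((3/2)*12)*k = 18*k)
l = -32/147685 (l = -32/(((51936 + 18*(-12)) - 15104) + 111069) = -32/(((51936 - 216) - 15104) + 111069) = -32/((51720 - 15104) + 111069) = -32/(36616 + 111069) = -32/147685 ≈ -0.00021668)
-l = -1*(-32/147685) = 32/147685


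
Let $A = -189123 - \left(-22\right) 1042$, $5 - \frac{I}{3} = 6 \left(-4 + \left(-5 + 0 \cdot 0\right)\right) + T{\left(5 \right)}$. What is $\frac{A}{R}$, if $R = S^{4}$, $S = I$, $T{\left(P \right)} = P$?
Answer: $- \frac{166199}{688747536} \approx -0.00024131$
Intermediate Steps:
$I = 162$ ($I = 15 - 3 \left(6 \left(-4 + \left(-5 + 0 \cdot 0\right)\right) + 5\right) = 15 - 3 \left(6 \left(-4 + \left(-5 + 0\right)\right) + 5\right) = 15 - 3 \left(6 \left(-4 - 5\right) + 5\right) = 15 - 3 \left(6 \left(-9\right) + 5\right) = 15 - 3 \left(-54 + 5\right) = 15 - -147 = 15 + 147 = 162$)
$S = 162$
$A = -166199$ ($A = -189123 - -22924 = -189123 + 22924 = -166199$)
$R = 688747536$ ($R = 162^{4} = 688747536$)
$\frac{A}{R} = - \frac{166199}{688747536}$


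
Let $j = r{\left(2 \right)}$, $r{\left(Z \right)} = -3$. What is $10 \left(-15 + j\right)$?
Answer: $-180$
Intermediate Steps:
$j = -3$
$10 \left(-15 + j\right) = 10 \left(-15 - 3\right) = 10 \left(-18\right) = -180$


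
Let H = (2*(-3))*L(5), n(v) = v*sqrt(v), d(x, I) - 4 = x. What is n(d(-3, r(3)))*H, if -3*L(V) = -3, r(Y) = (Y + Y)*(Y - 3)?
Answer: -6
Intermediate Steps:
r(Y) = 2*Y*(-3 + Y) (r(Y) = (2*Y)*(-3 + Y) = 2*Y*(-3 + Y))
d(x, I) = 4 + x
n(v) = v**(3/2)
L(V) = 1 (L(V) = -1/3*(-3) = 1)
H = -6 (H = (2*(-3))*1 = -6*1 = -6)
n(d(-3, r(3)))*H = (4 - 3)**(3/2)*(-6) = 1**(3/2)*(-6) = 1*(-6) = -6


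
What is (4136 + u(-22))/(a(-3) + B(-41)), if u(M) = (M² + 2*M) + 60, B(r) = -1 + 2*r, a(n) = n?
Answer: -2318/43 ≈ -53.907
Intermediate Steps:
u(M) = 60 + M² + 2*M
(4136 + u(-22))/(a(-3) + B(-41)) = (4136 + (60 + (-22)² + 2*(-22)))/(-3 + (-1 + 2*(-41))) = (4136 + (60 + 484 - 44))/(-3 + (-1 - 82)) = (4136 + 500)/(-3 - 83) = 4636/(-86) = 4636*(-1/86) = -2318/43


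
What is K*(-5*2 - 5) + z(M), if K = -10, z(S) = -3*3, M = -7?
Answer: 141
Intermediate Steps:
z(S) = -9
K*(-5*2 - 5) + z(M) = -10*(-5*2 - 5) - 9 = -10*(-10 - 5) - 9 = -10*(-15) - 9 = 150 - 9 = 141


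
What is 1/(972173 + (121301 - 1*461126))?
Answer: 1/632348 ≈ 1.5814e-6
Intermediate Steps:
1/(972173 + (121301 - 1*461126)) = 1/(972173 + (121301 - 461126)) = 1/(972173 - 339825) = 1/632348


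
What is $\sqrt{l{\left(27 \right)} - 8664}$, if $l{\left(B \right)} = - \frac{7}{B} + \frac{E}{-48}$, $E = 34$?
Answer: $\frac{i \sqrt{11229798}}{36} \approx 93.086 i$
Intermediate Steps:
$l{\left(B \right)} = - \frac{17}{24} - \frac{7}{B}$ ($l{\left(B \right)} = - \frac{7}{B} + \frac{34}{-48} = - \frac{7}{B} + 34 \left(- \frac{1}{48}\right) = - \frac{7}{B} - \frac{17}{24} = - \frac{17}{24} - \frac{7}{B}$)
$\sqrt{l{\left(27 \right)} - 8664} = \sqrt{\left(- \frac{17}{24} - \frac{7}{27}\right) - 8664} = \sqrt{- \frac{209}{216} - 8664} = \sqrt{- \frac{1871633}{216}} = \frac{i \sqrt{11229798}}{36}$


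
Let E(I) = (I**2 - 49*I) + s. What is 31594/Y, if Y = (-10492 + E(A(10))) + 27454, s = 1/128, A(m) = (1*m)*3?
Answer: 4044032/2098177 ≈ 1.9274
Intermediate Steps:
A(m) = 3*m (A(m) = m*3 = 3*m)
s = 1/128 ≈ 0.0078125
E(I) = 1/128 + I**2 - 49*I (E(I) = (I**2 - 49*I) + 1/128 = 1/128 + I**2 - 49*I)
Y = 2098177/128 (Y = (-10492 + (1/128 + (3*10)**2 - 147*10)) + 27454 = (-10492 + (1/128 + 30**2 - 49*30)) + 27454 = (-10492 + (1/128 + 900 - 1470)) + 27454 = (-10492 - 72959/128) + 27454 = -1415935/128 + 27454 = 2098177/128 ≈ 16392.)
31594/Y = 31594/(2098177/128) = 31594*(128/2098177) = 4044032/2098177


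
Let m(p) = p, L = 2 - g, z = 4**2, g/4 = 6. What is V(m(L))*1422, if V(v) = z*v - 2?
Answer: -503388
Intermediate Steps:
g = 24 (g = 4*6 = 24)
z = 16
L = -22 (L = 2 - 1*24 = 2 - 24 = -22)
V(v) = -2 + 16*v (V(v) = 16*v - 2 = -2 + 16*v)
V(m(L))*1422 = (-2 + 16*(-22))*1422 = (-2 - 352)*1422 = -354*1422 = -503388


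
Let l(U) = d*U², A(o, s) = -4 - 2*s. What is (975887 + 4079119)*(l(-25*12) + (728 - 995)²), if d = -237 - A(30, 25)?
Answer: -82895582497266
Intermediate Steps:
d = -183 (d = -237 - (-4 - 2*25) = -237 - (-4 - 50) = -237 - 1*(-54) = -237 + 54 = -183)
l(U) = -183*U²
(975887 + 4079119)*(l(-25*12) + (728 - 995)²) = (975887 + 4079119)*(-183*(-25*12)² + (728 - 995)²) = 5055006*(-183*(-300)² + (-267)²) = 5055006*(-183*90000 + 71289) = 5055006*(-16470000 + 71289) = 5055006*(-16398711) = -82895582497266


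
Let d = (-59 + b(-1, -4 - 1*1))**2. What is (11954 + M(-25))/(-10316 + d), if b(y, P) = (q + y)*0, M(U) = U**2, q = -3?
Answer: -12579/6835 ≈ -1.8404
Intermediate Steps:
b(y, P) = 0 (b(y, P) = (-3 + y)*0 = 0)
d = 3481 (d = (-59 + 0)**2 = (-59)**2 = 3481)
(11954 + M(-25))/(-10316 + d) = (11954 + (-25)**2)/(-10316 + 3481) = (11954 + 625)/(-6835) = 12579*(-1/6835) = -12579/6835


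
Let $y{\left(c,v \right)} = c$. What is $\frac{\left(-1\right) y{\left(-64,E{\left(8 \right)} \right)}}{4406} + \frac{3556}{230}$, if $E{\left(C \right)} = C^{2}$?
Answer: $\frac{3920614}{253345} \approx 15.475$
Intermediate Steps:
$\frac{\left(-1\right) y{\left(-64,E{\left(8 \right)} \right)}}{4406} + \frac{3556}{230} = \frac{\left(-1\right) \left(-64\right)}{4406} + \frac{3556}{230} = 64 \cdot \frac{1}{4406} + 3556 \cdot \frac{1}{230} = \frac{32}{2203} + \frac{1778}{115} = \frac{3920614}{253345}$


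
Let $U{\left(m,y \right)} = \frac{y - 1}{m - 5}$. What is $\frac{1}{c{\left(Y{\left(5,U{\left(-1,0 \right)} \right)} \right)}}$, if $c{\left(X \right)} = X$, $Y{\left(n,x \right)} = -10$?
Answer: $- \frac{1}{10} \approx -0.1$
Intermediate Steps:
$U{\left(m,y \right)} = \frac{-1 + y}{-5 + m}$
$\frac{1}{c{\left(Y{\left(5,U{\left(-1,0 \right)} \right)} \right)}} = \frac{1}{-10} = - \frac{1}{10}$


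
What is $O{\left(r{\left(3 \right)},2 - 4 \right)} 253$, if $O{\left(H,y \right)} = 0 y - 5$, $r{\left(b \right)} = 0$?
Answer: $-1265$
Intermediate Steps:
$O{\left(H,y \right)} = -5$ ($O{\left(H,y \right)} = 0 - 5 = -5$)
$O{\left(r{\left(3 \right)},2 - 4 \right)} 253 = \left(-5\right) 253 = -1265$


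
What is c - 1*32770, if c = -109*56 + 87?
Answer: -38787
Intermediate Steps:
c = -6017 (c = -6104 + 87 = -6017)
c - 1*32770 = -6017 - 1*32770 = -6017 - 32770 = -38787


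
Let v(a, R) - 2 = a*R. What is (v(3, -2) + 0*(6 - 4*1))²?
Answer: 16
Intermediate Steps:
v(a, R) = 2 + R*a (v(a, R) = 2 + a*R = 2 + R*a)
(v(3, -2) + 0*(6 - 4*1))² = ((2 - 2*3) + 0*(6 - 4*1))² = ((2 - 6) + 0*(6 - 4))² = (-4 + 0*2)² = (-4 + 0)² = (-4)² = 16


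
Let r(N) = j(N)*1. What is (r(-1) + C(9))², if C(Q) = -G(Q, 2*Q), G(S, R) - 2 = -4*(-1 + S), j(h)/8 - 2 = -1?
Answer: 1444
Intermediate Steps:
j(h) = 8 (j(h) = 16 + 8*(-1) = 16 - 8 = 8)
G(S, R) = 6 - 4*S (G(S, R) = 2 - 4*(-1 + S) = 2 + (4 - 4*S) = 6 - 4*S)
C(Q) = -6 + 4*Q (C(Q) = -(6 - 4*Q) = -6 + 4*Q)
r(N) = 8 (r(N) = 8*1 = 8)
(r(-1) + C(9))² = (8 + (-6 + 4*9))² = (8 + (-6 + 36))² = (8 + 30)² = 38² = 1444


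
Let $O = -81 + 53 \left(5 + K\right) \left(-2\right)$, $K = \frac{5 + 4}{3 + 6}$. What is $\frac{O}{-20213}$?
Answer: $\frac{717}{20213} \approx 0.035472$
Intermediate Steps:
$K = 1$ ($K = \frac{9}{9} = 9 \cdot \frac{1}{9} = 1$)
$O = -717$ ($O = -81 + 53 \left(5 + 1\right) \left(-2\right) = -81 + 53 \cdot 6 \left(-2\right) = -81 + 53 \left(-12\right) = -81 - 636 = -717$)
$\frac{O}{-20213} = - \frac{717}{-20213} = \left(-717\right) \left(- \frac{1}{20213}\right) = \frac{717}{20213}$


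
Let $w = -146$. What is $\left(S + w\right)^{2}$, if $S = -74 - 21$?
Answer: $58081$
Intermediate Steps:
$S = -95$ ($S = -74 - 21 = -95$)
$\left(S + w\right)^{2} = \left(-95 - 146\right)^{2} = \left(-241\right)^{2} = 58081$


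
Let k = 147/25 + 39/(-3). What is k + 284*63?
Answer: 447122/25 ≈ 17885.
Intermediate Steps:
k = -178/25 (k = 147*(1/25) + 39*(-⅓) = 147/25 - 13 = -178/25 ≈ -7.1200)
k + 284*63 = -178/25 + 284*63 = -178/25 + 17892 = 447122/25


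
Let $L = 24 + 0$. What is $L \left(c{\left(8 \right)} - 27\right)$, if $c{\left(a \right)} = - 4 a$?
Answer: $-1416$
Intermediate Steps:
$L = 24$
$L \left(c{\left(8 \right)} - 27\right) = 24 \left(\left(-4\right) 8 - 27\right) = 24 \left(-32 - 27\right) = 24 \left(-59\right) = -1416$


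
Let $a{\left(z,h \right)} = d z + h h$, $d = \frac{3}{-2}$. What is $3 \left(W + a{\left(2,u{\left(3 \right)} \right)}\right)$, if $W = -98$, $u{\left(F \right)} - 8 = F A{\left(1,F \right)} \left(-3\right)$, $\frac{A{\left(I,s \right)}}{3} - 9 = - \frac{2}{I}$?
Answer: $97980$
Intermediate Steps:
$A{\left(I,s \right)} = 27 - \frac{6}{I}$ ($A{\left(I,s \right)} = 27 + 3 \left(- \frac{2}{I}\right) = 27 - \frac{6}{I}$)
$u{\left(F \right)} = 8 - 63 F$ ($u{\left(F \right)} = 8 + F \left(27 - \frac{6}{1}\right) \left(-3\right) = 8 + F \left(27 - 6\right) \left(-3\right) = 8 + F 21 \left(-3\right) = 8 + 21 F \left(-3\right) = 8 - 63 F$)
$d = - \frac{3}{2}$ ($d = 3 \left(- \frac{1}{2}\right) = - \frac{3}{2} \approx -1.5$)
$a{\left(z,h \right)} = h^{2} - \frac{3 z}{2}$ ($a{\left(z,h \right)} = - \frac{3 z}{2} + h h = - \frac{3 z}{2} + h^{2} = h^{2} - \frac{3 z}{2}$)
$3 \left(W + a{\left(2,u{\left(3 \right)} \right)}\right) = 3 \left(-98 + \left(\left(8 - 189\right)^{2} - 3\right)\right) = 3 \left(-98 - \left(3 - \left(8 - 189\right)^{2}\right)\right) = 3 \left(-98 - \left(3 - \left(-181\right)^{2}\right)\right) = 3 \left(-98 + \left(32761 - 3\right)\right) = 3 \left(-98 + 32758\right) = 3 \cdot 32660 = 97980$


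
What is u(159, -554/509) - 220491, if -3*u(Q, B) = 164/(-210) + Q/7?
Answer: -9922424/45 ≈ -2.2050e+5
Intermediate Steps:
u(Q, B) = 82/315 - Q/21 (u(Q, B) = -(164/(-210) + Q/7)/3 = -(164*(-1/210) + Q*(⅐))/3 = -(-82/105 + Q/7)/3 = 82/315 - Q/21)
u(159, -554/509) - 220491 = (82/315 - 1/21*159) - 220491 = (82/315 - 53/7) - 220491 = -329/45 - 220491 = -9922424/45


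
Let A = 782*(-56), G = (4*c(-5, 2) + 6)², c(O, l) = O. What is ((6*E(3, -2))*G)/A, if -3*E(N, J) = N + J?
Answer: 7/782 ≈ 0.0089514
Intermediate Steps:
G = 196 (G = (4*(-5) + 6)² = (-20 + 6)² = (-14)² = 196)
A = -43792
E(N, J) = -J/3 - N/3 (E(N, J) = -(N + J)/3 = -(J + N)/3 = -J/3 - N/3)
((6*E(3, -2))*G)/A = ((6*(-⅓*(-2) - ⅓*3))*196)/(-43792) = ((6*(⅔ - 1))*196)*(-1/43792) = ((6*(-⅓))*196)*(-1/43792) = -2*196*(-1/43792) = -392*(-1/43792) = 7/782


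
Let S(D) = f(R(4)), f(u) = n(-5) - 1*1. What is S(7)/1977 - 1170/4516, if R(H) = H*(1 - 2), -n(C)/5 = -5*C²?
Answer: 84149/1488022 ≈ 0.056551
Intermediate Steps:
n(C) = 25*C² (n(C) = -(-25)*C² = 25*C²)
R(H) = -H (R(H) = H*(-1) = -H)
f(u) = 624 (f(u) = 25*(-5)² - 1*1 = 25*25 - 1 = 625 - 1 = 624)
S(D) = 624
S(7)/1977 - 1170/4516 = 624/1977 - 1170/4516 = 624*(1/1977) - 1170*1/4516 = 208/659 - 585/2258 = 84149/1488022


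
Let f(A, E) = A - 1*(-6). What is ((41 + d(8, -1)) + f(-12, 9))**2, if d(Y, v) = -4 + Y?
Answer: 1521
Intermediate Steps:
f(A, E) = 6 + A (f(A, E) = A + 6 = 6 + A)
((41 + d(8, -1)) + f(-12, 9))**2 = ((41 + (-4 + 8)) + (6 - 12))**2 = ((41 + 4) - 6)**2 = (45 - 6)**2 = 39**2 = 1521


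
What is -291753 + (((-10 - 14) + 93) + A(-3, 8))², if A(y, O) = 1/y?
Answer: -2583341/9 ≈ -2.8704e+5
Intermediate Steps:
-291753 + (((-10 - 14) + 93) + A(-3, 8))² = -291753 + (((-10 - 14) + 93) + 1/(-3))² = -291753 + ((-24 + 93) - ⅓)² = -291753 + (69 - ⅓)² = -291753 + (206/3)² = -291753 + 42436/9 = -2583341/9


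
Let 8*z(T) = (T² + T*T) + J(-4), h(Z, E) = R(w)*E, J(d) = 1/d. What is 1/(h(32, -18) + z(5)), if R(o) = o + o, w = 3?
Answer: -32/3257 ≈ -0.0098250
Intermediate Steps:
R(o) = 2*o
h(Z, E) = 6*E (h(Z, E) = (2*3)*E = 6*E)
z(T) = -1/32 + T²/4 (z(T) = ((T² + T*T) + 1/(-4))/8 = ((T² + T²) - ¼)/8 = (2*T² - ¼)/8 = (-¼ + 2*T²)/8 = -1/32 + T²/4)
1/(h(32, -18) + z(5)) = 1/(6*(-18) + (-1/32 + (¼)*5²)) = 1/(-108 + (-1/32 + (¼)*25)) = 1/(-108 + (-1/32 + 25/4)) = 1/(-108 + 199/32) = 1/(-3257/32) = -32/3257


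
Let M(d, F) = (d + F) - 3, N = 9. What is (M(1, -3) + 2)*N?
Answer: -27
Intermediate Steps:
M(d, F) = -3 + F + d (M(d, F) = (F + d) - 3 = -3 + F + d)
(M(1, -3) + 2)*N = ((-3 - 3 + 1) + 2)*9 = (-5 + 2)*9 = -3*9 = -27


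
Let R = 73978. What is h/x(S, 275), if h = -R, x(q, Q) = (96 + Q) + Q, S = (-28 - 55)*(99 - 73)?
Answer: -36989/323 ≈ -114.52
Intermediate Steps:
S = -2158 (S = -83*26 = -2158)
x(q, Q) = 96 + 2*Q
h = -73978 (h = -1*73978 = -73978)
h/x(S, 275) = -73978/(96 + 2*275) = -73978/(96 + 550) = -73978/646 = -73978*1/646 = -36989/323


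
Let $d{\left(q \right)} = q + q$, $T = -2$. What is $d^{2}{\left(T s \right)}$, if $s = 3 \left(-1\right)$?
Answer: $144$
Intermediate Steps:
$s = -3$
$d{\left(q \right)} = 2 q$
$d^{2}{\left(T s \right)} = \left(2 \left(\left(-2\right) \left(-3\right)\right)\right)^{2} = \left(2 \cdot 6\right)^{2} = 12^{2} = 144$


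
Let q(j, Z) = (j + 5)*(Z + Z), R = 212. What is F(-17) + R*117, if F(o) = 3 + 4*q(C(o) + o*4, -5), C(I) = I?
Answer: 28007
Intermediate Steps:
q(j, Z) = 2*Z*(5 + j) (q(j, Z) = (5 + j)*(2*Z) = 2*Z*(5 + j))
F(o) = -197 - 200*o (F(o) = 3 + 4*(2*(-5)*(5 + (o + o*4))) = 3 + 4*(2*(-5)*(5 + (o + 4*o))) = 3 + 4*(2*(-5)*(5 + 5*o)) = 3 + 4*(-50 - 50*o) = 3 + (-200 - 200*o) = -197 - 200*o)
F(-17) + R*117 = (-197 - 200*(-17)) + 212*117 = (-197 + 3400) + 24804 = 3203 + 24804 = 28007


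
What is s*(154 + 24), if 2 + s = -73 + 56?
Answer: -3382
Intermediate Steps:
s = -19 (s = -2 + (-73 + 56) = -2 - 17 = -19)
s*(154 + 24) = -19*(154 + 24) = -19*178 = -3382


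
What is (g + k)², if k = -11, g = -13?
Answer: 576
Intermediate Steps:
(g + k)² = (-13 - 11)² = (-24)² = 576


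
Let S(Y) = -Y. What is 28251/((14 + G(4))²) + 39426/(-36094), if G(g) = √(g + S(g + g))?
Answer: 1517216766/11279375 - 197757*I/5000 ≈ 134.51 - 39.551*I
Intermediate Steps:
G(g) = √(-g) (G(g) = √(g - (g + g)) = √(g - 2*g) = √(-g))
28251/((14 + G(4))²) + 39426/(-36094) = 28251/((14 + √(-1*4))²) + 39426/(-36094) = 28251/((14 + √(-4))²) + 39426*(-1/36094) = 28251/((14 + 2*I)²) - 19713/18047 = 28251/(14 + 2*I)² - 19713/18047 = -19713/18047 + 28251/(14 + 2*I)²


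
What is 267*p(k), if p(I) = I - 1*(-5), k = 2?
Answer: 1869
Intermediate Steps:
p(I) = 5 + I (p(I) = I + 5 = 5 + I)
267*p(k) = 267*(5 + 2) = 267*7 = 1869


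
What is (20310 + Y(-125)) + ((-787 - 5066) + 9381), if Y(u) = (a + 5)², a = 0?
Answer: 23863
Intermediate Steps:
Y(u) = 25 (Y(u) = (0 + 5)² = 5² = 25)
(20310 + Y(-125)) + ((-787 - 5066) + 9381) = (20310 + 25) + ((-787 - 5066) + 9381) = 20335 + (-5853 + 9381) = 20335 + 3528 = 23863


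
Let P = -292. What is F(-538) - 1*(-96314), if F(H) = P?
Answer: 96022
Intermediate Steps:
F(H) = -292
F(-538) - 1*(-96314) = -292 - 1*(-96314) = -292 + 96314 = 96022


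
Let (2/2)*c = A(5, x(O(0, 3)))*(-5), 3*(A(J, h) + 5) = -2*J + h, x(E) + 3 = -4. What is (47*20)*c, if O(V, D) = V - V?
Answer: 150400/3 ≈ 50133.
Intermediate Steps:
O(V, D) = 0
x(E) = -7 (x(E) = -3 - 4 = -7)
A(J, h) = -5 - 2*J/3 + h/3 (A(J, h) = -5 + (-2*J + h)/3 = -5 + (h - 2*J)/3 = -5 + (-2*J/3 + h/3) = -5 - 2*J/3 + h/3)
c = 160/3 (c = (-5 - ⅔*5 + (⅓)*(-7))*(-5) = (-5 - 10/3 - 7/3)*(-5) = -32/3*(-5) = 160/3 ≈ 53.333)
(47*20)*c = (47*20)*(160/3) = 940*(160/3) = 150400/3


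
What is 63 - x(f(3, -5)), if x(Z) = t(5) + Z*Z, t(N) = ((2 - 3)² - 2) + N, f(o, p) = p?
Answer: 34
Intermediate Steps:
t(N) = -1 + N (t(N) = ((-1)² - 2) + N = (1 - 2) + N = -1 + N)
x(Z) = 4 + Z² (x(Z) = (-1 + 5) + Z*Z = 4 + Z²)
63 - x(f(3, -5)) = 63 - (4 + (-5)²) = 63 - (4 + 25) = 63 - 1*29 = 63 - 29 = 34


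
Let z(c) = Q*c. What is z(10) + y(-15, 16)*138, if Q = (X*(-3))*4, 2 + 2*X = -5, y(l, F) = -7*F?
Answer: -15036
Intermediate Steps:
X = -7/2 (X = -1 + (½)*(-5) = -1 - 5/2 = -7/2 ≈ -3.5000)
Q = 42 (Q = -7/2*(-3)*4 = (21/2)*4 = 42)
z(c) = 42*c
z(10) + y(-15, 16)*138 = 42*10 - 7*16*138 = 420 - 112*138 = 420 - 15456 = -15036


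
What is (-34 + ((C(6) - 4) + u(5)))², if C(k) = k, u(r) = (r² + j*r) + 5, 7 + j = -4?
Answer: 3249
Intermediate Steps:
j = -11 (j = -7 - 4 = -11)
u(r) = 5 + r² - 11*r (u(r) = (r² - 11*r) + 5 = 5 + r² - 11*r)
(-34 + ((C(6) - 4) + u(5)))² = (-34 + ((6 - 4) + (5 + 5² - 11*5)))² = (-34 + (2 + (5 + 25 - 55)))² = (-34 + (2 - 25))² = (-34 - 23)² = (-57)² = 3249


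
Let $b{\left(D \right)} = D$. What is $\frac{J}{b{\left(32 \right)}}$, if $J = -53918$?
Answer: $- \frac{26959}{16} \approx -1684.9$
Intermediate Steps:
$\frac{J}{b{\left(32 \right)}} = - \frac{53918}{32} = \left(-53918\right) \frac{1}{32} = - \frac{26959}{16}$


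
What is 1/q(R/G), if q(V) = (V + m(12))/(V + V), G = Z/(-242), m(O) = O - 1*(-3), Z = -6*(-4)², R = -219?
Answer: 17666/8593 ≈ 2.0559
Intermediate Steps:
Z = -96 (Z = -6*16 = -96)
m(O) = 3 + O (m(O) = O + 3 = 3 + O)
G = 48/121 (G = -96/(-242) = -96*(-1/242) = 48/121 ≈ 0.39669)
q(V) = (15 + V)/(2*V) (q(V) = (V + (3 + 12))/(V + V) = (V + 15)/((2*V)) = (15 + V)*(1/(2*V)) = (15 + V)/(2*V))
1/q(R/G) = 1/((15 - 219/48/121)/(2*((-219/48/121)))) = 1/((15 - 219*121/48)/(2*((-219*121/48)))) = 1/((15 - 8833/16)/(2*(-8833/16))) = 1/((½)*(-16/8833)*(-8593/16)) = 1/(8593/17666) = 17666/8593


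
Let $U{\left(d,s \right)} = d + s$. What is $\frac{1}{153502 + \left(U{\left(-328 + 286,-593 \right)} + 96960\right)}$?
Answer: $\frac{1}{249827} \approx 4.0028 \cdot 10^{-6}$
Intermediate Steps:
$\frac{1}{153502 + \left(U{\left(-328 + 286,-593 \right)} + 96960\right)} = \frac{1}{153502 + \left(\left(\left(-328 + 286\right) - 593\right) + 96960\right)} = \frac{1}{153502 + \left(\left(-42 - 593\right) + 96960\right)} = \frac{1}{153502 + \left(-635 + 96960\right)} = \frac{1}{153502 + 96325} = \frac{1}{249827}$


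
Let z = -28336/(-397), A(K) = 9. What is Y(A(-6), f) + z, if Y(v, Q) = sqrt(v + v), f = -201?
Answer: 28336/397 + 3*sqrt(2) ≈ 75.618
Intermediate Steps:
z = 28336/397 (z = -28336*(-1)/397 = -44*(-644/397) = 28336/397 ≈ 71.375)
Y(v, Q) = sqrt(2)*sqrt(v) (Y(v, Q) = sqrt(2*v) = sqrt(2)*sqrt(v))
Y(A(-6), f) + z = sqrt(2)*sqrt(9) + 28336/397 = sqrt(2)*3 + 28336/397 = 3*sqrt(2) + 28336/397 = 28336/397 + 3*sqrt(2)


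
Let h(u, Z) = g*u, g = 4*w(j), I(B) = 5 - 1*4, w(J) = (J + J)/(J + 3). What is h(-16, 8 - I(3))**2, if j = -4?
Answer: 262144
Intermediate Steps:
w(J) = 2*J/(3 + J) (w(J) = (2*J)/(3 + J) = 2*J/(3 + J))
I(B) = 1 (I(B) = 5 - 4 = 1)
g = 32 (g = 4*(2*(-4)/(3 - 4)) = 4*(2*(-4)/(-1)) = 4*(2*(-4)*(-1)) = 4*8 = 32)
h(u, Z) = 32*u
h(-16, 8 - I(3))**2 = (32*(-16))**2 = (-512)**2 = 262144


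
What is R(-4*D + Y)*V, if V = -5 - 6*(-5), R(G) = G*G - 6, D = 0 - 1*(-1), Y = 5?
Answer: -125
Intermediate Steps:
D = 1 (D = 0 + 1 = 1)
R(G) = -6 + G² (R(G) = G² - 6 = -6 + G²)
V = 25 (V = -5 + 30 = 25)
R(-4*D + Y)*V = (-6 + (-4*1 + 5)²)*25 = (-6 + (-4 + 5)²)*25 = (-6 + 1²)*25 = (-6 + 1)*25 = -5*25 = -125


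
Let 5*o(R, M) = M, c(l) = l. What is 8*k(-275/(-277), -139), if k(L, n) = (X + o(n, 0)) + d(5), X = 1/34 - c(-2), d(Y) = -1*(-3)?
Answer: 684/17 ≈ 40.235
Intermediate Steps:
o(R, M) = M/5
d(Y) = 3
X = 69/34 (X = 1/34 - 1*(-2) = 1/34 + 2 = 69/34 ≈ 2.0294)
k(L, n) = 171/34 (k(L, n) = (69/34 + (1/5)*0) + 3 = (69/34 + 0) + 3 = 69/34 + 3 = 171/34)
8*k(-275/(-277), -139) = 8*(171/34) = 684/17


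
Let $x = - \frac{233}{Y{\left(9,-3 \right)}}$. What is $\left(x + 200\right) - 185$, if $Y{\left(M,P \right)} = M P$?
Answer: $\frac{638}{27} \approx 23.63$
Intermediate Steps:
$x = \frac{233}{27}$ ($x = - \frac{233}{9 \left(-3\right)} = - \frac{233}{-27} = \left(-233\right) \left(- \frac{1}{27}\right) = \frac{233}{27} \approx 8.6296$)
$\left(x + 200\right) - 185 = \left(\frac{233}{27} + 200\right) - 185 = \frac{5633}{27} - 185 = \frac{638}{27}$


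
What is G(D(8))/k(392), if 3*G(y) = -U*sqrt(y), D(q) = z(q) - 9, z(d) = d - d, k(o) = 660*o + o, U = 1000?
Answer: -125*I/32389 ≈ -0.0038593*I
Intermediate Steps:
k(o) = 661*o
z(d) = 0
D(q) = -9 (D(q) = 0 - 9 = -9)
G(y) = -1000*sqrt(y)/3 (G(y) = (-1000*sqrt(y))/3 = -1000*sqrt(y)/3)
G(D(8))/k(392) = (-1000*I)/((661*392)) = -1000*I/259112 = -1000*I*(1/259112) = -125*I/32389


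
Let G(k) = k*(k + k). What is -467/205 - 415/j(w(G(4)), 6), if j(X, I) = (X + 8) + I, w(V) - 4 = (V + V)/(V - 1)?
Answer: -2927799/127510 ≈ -22.961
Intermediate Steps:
G(k) = 2*k² (G(k) = k*(2*k) = 2*k²)
w(V) = 4 + 2*V/(-1 + V) (w(V) = 4 + (V + V)/(V - 1) = 4 + (2*V)/(-1 + V) = 4 + 2*V/(-1 + V))
j(X, I) = 8 + I + X (j(X, I) = (8 + X) + I = 8 + I + X)
-467/205 - 415/j(w(G(4)), 6) = -467/205 - 415/(8 + 6 + 2*(-2 + 3*(2*4²))/(-1 + 2*4²)) = -467*1/205 - 415/(8 + 6 + 2*(-2 + 3*(2*16))/(-1 + 2*16)) = -467/205 - 415/(8 + 6 + 2*(-2 + 3*32)/(-1 + 32)) = -467/205 - 415/(8 + 6 + 2*(-2 + 96)/31) = -467/205 - 415/(8 + 6 + 2*(1/31)*94) = -467/205 - 415/(8 + 6 + 188/31) = -467/205 - 415/622/31 = -467/205 - 415*31/622 = -467/205 - 12865/622 = -2927799/127510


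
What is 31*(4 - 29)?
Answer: -775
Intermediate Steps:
31*(4 - 29) = 31*(-25) = -775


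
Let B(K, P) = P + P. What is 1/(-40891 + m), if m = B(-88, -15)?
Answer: -1/40921 ≈ -2.4437e-5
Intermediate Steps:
B(K, P) = 2*P
m = -30 (m = 2*(-15) = -30)
1/(-40891 + m) = 1/(-40891 - 30) = 1/(-40921) = -1/40921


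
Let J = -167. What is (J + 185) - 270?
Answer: -252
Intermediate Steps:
(J + 185) - 270 = (-167 + 185) - 270 = 18 - 270 = -252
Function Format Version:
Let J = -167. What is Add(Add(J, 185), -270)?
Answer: -252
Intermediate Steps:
Add(Add(J, 185), -270) = Add(Add(-167, 185), -270) = Add(18, -270) = -252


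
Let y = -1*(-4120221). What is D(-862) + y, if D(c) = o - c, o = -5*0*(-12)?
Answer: 4121083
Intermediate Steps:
y = 4120221
o = 0 (o = 0*(-12) = 0)
D(c) = -c (D(c) = 0 - c = -c)
D(-862) + y = -1*(-862) + 4120221 = 862 + 4120221 = 4121083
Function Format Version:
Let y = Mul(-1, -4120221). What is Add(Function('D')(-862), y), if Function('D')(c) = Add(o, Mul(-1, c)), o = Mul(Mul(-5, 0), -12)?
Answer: 4121083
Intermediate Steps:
y = 4120221
o = 0 (o = Mul(0, -12) = 0)
Function('D')(c) = Mul(-1, c) (Function('D')(c) = Add(0, Mul(-1, c)) = Mul(-1, c))
Add(Function('D')(-862), y) = Add(Mul(-1, -862), 4120221) = Add(862, 4120221) = 4121083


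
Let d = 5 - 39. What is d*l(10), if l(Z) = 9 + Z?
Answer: -646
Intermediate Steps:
d = -34
d*l(10) = -34*(9 + 10) = -34*19 = -646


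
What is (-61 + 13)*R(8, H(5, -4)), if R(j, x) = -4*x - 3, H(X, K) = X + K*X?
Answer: -2736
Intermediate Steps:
R(j, x) = -3 - 4*x
(-61 + 13)*R(8, H(5, -4)) = (-61 + 13)*(-3 - 20*(1 - 4)) = -48*(-3 - 20*(-3)) = -48*(-3 - 4*(-15)) = -48*(-3 + 60) = -48*57 = -2736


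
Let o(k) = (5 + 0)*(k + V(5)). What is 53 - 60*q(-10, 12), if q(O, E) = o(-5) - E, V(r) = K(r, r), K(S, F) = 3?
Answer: 1373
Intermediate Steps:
V(r) = 3
o(k) = 15 + 5*k (o(k) = (5 + 0)*(k + 3) = 5*(3 + k) = 15 + 5*k)
q(O, E) = -10 - E (q(O, E) = (15 + 5*(-5)) - E = (15 - 25) - E = -10 - E)
53 - 60*q(-10, 12) = 53 - 60*(-10 - 1*12) = 53 - 60*(-10 - 12) = 53 - 60*(-22) = 53 + 1320 = 1373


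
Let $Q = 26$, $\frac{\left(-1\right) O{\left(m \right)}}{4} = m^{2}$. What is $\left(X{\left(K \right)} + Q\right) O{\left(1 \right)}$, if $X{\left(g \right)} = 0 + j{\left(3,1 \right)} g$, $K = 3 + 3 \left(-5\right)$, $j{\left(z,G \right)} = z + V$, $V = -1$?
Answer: $-8$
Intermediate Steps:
$O{\left(m \right)} = - 4 m^{2}$
$j{\left(z,G \right)} = -1 + z$ ($j{\left(z,G \right)} = z - 1 = -1 + z$)
$K = -12$ ($K = 3 - 15 = -12$)
$X{\left(g \right)} = 2 g$ ($X{\left(g \right)} = 0 + \left(-1 + 3\right) g = 0 + 2 g = 2 g$)
$\left(X{\left(K \right)} + Q\right) O{\left(1 \right)} = \left(2 \left(-12\right) + 26\right) \left(- 4 \cdot 1^{2}\right) = \left(-24 + 26\right) \left(\left(-4\right) 1\right) = 2 \left(-4\right) = -8$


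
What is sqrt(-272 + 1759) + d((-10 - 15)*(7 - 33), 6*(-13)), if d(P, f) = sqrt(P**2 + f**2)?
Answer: sqrt(1487) + 26*sqrt(634) ≈ 693.22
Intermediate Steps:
sqrt(-272 + 1759) + d((-10 - 15)*(7 - 33), 6*(-13)) = sqrt(-272 + 1759) + sqrt(((-10 - 15)*(7 - 33))**2 + (6*(-13))**2) = sqrt(1487) + sqrt((-25*(-26))**2 + (-78)**2) = sqrt(1487) + sqrt(650**2 + 6084) = sqrt(1487) + sqrt(422500 + 6084) = sqrt(1487) + sqrt(428584) = sqrt(1487) + 26*sqrt(634)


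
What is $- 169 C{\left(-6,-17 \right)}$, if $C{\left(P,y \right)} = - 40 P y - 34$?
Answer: $695266$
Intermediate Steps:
$C{\left(P,y \right)} = -34 - 40 P y$ ($C{\left(P,y \right)} = - 40 P y - 34 = -34 - 40 P y$)
$- 169 C{\left(-6,-17 \right)} = - 169 \left(-34 - \left(-240\right) \left(-17\right)\right) = - 169 \left(-34 - 4080\right) = \left(-169\right) \left(-4114\right) = 695266$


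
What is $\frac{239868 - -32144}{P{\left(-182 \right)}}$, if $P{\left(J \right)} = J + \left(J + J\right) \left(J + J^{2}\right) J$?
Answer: $\frac{10462}{83936209} \approx 0.00012464$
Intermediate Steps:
$P{\left(J \right)} = J + 2 J^{2} \left(J + J^{2}\right)$ ($P{\left(J \right)} = J + 2 J \left(J + J^{2}\right) J = J + 2 J^{2} \left(J + J^{2}\right)$)
$\frac{239868 - -32144}{P{\left(-182 \right)}} = \frac{239868 - -32144}{-182 + 2 \left(-182\right)^{3} + 2 \left(-182\right)^{4}} = \frac{239868 + 32144}{-182 + 2 \left(-6028568\right) + 2 \cdot 1097199376} = \frac{272012}{-182 - 12057136 + 2194398752} = \frac{272012}{2182341434} = 272012 \cdot \frac{1}{2182341434} = \frac{10462}{83936209}$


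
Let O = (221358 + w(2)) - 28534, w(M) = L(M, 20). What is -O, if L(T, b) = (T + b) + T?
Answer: -192848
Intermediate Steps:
L(T, b) = b + 2*T
w(M) = 20 + 2*M
O = 192848 (O = (221358 + (20 + 2*2)) - 28534 = (221358 + (20 + 4)) - 28534 = (221358 + 24) - 28534 = 221382 - 28534 = 192848)
-O = -1*192848 = -192848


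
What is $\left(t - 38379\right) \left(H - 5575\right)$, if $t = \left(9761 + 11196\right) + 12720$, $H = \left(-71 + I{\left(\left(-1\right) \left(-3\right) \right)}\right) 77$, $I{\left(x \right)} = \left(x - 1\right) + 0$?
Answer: $51195376$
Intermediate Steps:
$I{\left(x \right)} = -1 + x$ ($I{\left(x \right)} = \left(-1 + x\right) + 0 = -1 + x$)
$H = -5313$ ($H = \left(-71 - -2\right) 77 = \left(-71 + \left(-1 + 3\right)\right) 77 = \left(-71 + 2\right) 77 = \left(-69\right) 77 = -5313$)
$t = 33677$ ($t = 20957 + 12720 = 33677$)
$\left(t - 38379\right) \left(H - 5575\right) = \left(33677 - 38379\right) \left(-5313 - 5575\right) = \left(-4702\right) \left(-10888\right) = 51195376$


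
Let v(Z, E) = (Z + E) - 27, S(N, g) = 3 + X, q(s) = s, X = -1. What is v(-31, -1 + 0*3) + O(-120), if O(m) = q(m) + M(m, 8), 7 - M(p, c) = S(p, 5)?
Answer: -174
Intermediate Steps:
S(N, g) = 2 (S(N, g) = 3 - 1 = 2)
M(p, c) = 5 (M(p, c) = 7 - 1*2 = 7 - 2 = 5)
v(Z, E) = -27 + E + Z (v(Z, E) = (E + Z) - 27 = -27 + E + Z)
O(m) = 5 + m (O(m) = m + 5 = 5 + m)
v(-31, -1 + 0*3) + O(-120) = (-27 + (-1 + 0*3) - 31) + (5 - 120) = (-27 + (-1 + 0) - 31) - 115 = (-27 - 1 - 31) - 115 = -59 - 115 = -174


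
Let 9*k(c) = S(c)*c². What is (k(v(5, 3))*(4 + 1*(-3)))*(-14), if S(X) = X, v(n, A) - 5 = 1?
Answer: -336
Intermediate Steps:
v(n, A) = 6 (v(n, A) = 5 + 1 = 6)
k(c) = c³/9 (k(c) = (c*c²)/9 = c³/9)
(k(v(5, 3))*(4 + 1*(-3)))*(-14) = (((⅑)*6³)*(4 + 1*(-3)))*(-14) = (((⅑)*216)*(4 - 3))*(-14) = (24*1)*(-14) = 24*(-14) = -336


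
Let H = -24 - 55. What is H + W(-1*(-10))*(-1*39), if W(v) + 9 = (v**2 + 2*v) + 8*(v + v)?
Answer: -10648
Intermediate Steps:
H = -79
W(v) = -9 + v**2 + 18*v (W(v) = -9 + ((v**2 + 2*v) + 8*(v + v)) = -9 + ((v**2 + 2*v) + 8*(2*v)) = -9 + ((v**2 + 2*v) + 16*v) = -9 + (v**2 + 18*v) = -9 + v**2 + 18*v)
H + W(-1*(-10))*(-1*39) = -79 + (-9 + (-1*(-10))**2 + 18*(-1*(-10)))*(-1*39) = -79 + (-9 + 10**2 + 18*10)*(-39) = -79 + (-9 + 100 + 180)*(-39) = -79 + 271*(-39) = -79 - 10569 = -10648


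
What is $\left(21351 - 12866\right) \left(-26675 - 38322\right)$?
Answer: $-551499545$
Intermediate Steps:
$\left(21351 - 12866\right) \left(-26675 - 38322\right) = 8485 \left(-64997\right) = -551499545$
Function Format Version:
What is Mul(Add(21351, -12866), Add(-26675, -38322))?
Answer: -551499545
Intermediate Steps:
Mul(Add(21351, -12866), Add(-26675, -38322)) = Mul(8485, -64997) = -551499545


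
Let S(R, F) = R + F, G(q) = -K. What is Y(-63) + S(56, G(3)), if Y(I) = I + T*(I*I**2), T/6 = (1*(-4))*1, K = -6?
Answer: 6001127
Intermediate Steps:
T = -24 (T = 6*((1*(-4))*1) = 6*(-4*1) = 6*(-4) = -24)
G(q) = 6 (G(q) = -1*(-6) = 6)
Y(I) = I - 24*I**3 (Y(I) = I - 24*I*I**2 = I - 24*I**3)
S(R, F) = F + R
Y(-63) + S(56, G(3)) = (-63 - 24*(-63)**3) + (6 + 56) = (-63 - 24*(-250047)) + 62 = (-63 + 6001128) + 62 = 6001065 + 62 = 6001127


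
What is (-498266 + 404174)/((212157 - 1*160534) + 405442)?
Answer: -31364/152355 ≈ -0.20586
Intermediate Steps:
(-498266 + 404174)/((212157 - 1*160534) + 405442) = -94092/((212157 - 160534) + 405442) = -94092/(51623 + 405442) = -94092/457065 = -94092*1/457065 = -31364/152355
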